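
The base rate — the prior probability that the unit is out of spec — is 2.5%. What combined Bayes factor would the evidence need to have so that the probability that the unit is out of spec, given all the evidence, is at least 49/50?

1911

Prior odds = 0.025/0.975 = 1/39.
Target odds = 0.98/0.02 = 49.
Required Bayes factor = 49 ÷ (1/39) = 1911.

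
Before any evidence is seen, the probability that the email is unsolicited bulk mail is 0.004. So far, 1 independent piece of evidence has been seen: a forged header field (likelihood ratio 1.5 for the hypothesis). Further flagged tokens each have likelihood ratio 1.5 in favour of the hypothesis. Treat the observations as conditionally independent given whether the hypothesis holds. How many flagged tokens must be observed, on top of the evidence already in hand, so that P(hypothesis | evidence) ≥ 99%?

Prior odds = 0.004/0.996 = 1/249.
Bayes factor of the evidence already in hand = 1.5.
Odds after that evidence = (1/249) × 1.5 = 1/166.
Target odds = 0.99/0.01 = 99.
Need 1.5ⁿ ≥ 99 ÷ (1/166) = 16434.
1.5²³ ≈11222.7 falls short of 16434 but 1.5²⁴ ≈16834.1 reaches it, so n = 24.

24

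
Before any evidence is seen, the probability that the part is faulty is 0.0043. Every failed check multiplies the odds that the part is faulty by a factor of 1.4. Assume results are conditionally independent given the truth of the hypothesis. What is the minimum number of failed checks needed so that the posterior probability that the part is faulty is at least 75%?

20

Prior odds: 0.0043 ÷ 0.9957 = 43/9957.
Likelihood ratio per failed check = 1.4.
Target odds: 0.75 ÷ 0.25 = 3.
Require 1.4ⁿ ≥ 3 ÷ (43/9957) = 29871/43.
1.4¹⁹ ≈597.63 falls short of 29871/43 but 1.4²⁰ ≈836.683 reaches it, so n = 20.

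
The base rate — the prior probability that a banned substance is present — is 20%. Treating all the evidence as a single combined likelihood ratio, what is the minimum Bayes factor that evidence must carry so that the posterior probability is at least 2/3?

8

Prior odds = 0.2/0.8 = 0.25.
Target odds = (2/3)/(1/3) = 2.
Required Bayes factor = 2 ÷ 0.25 = 8.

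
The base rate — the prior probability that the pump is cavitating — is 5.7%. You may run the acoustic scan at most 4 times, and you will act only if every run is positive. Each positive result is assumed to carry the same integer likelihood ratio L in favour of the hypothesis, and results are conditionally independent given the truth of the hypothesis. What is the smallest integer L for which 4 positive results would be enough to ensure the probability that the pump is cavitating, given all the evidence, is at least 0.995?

Prior odds = 0.057/0.943 = 57/943.
Target odds = 0.995/0.005 = 199.
Need L⁴ ≥ 199 ÷ (57/943) = 187657/57.
7⁴ = 2401 < 187657/57 ≤ 4096 = 8⁴, so L = 8.

8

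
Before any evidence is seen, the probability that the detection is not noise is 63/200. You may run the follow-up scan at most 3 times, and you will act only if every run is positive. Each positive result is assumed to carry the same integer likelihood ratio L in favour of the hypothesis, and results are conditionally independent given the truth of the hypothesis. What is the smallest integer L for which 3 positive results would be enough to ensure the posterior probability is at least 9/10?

Prior odds = 0.315/0.685 = 63/137.
Target odds = 0.9/0.1 = 9.
Need L³ ≥ 9 ÷ (63/137) = 137/7.
2³ = 8 < 137/7 ≤ 27 = 3³, so L = 3.

3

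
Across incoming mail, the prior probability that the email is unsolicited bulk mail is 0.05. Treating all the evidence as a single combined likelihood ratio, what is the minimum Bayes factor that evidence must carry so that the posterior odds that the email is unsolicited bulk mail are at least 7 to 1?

133

Prior odds = 0.05/0.95 = 1/19.
Target odds = 7.
Required Bayes factor = 7 ÷ (1/19) = 133.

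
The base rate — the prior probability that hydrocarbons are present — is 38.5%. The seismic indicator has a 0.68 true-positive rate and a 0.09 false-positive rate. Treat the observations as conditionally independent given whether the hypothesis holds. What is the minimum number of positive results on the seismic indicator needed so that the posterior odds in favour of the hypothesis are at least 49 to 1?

3

Prior odds = 0.385/0.615 = 77/123.
Likelihood ratio of a positive result = 0.68/0.09 = 68/9.
Target odds = 49.
Need (77/123) × (68/9)ⁿ ≥ 49, i.e. (68/9)ⁿ ≥ 861/11.
(68/9)² = 4624/81 falls short of 861/11 but (68/9)³ = 314432/729 reaches it, so n = 3.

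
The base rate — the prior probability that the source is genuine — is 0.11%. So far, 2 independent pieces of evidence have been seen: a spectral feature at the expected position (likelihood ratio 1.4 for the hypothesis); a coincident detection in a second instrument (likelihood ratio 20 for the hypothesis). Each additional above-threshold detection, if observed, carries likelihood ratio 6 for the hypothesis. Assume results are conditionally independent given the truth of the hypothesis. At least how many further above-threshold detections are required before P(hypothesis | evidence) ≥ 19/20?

Prior odds = 0.0011/0.9989 = 11/9989.
Combined Bayes factor of the evidence already in hand = 1.4 × 20 = 28.
Odds after that evidence = (11/9989) × 28 = 44/1427.
Target odds = 0.95/0.05 = 19.
Need 6ⁿ ≥ 19 ÷ (44/1427) = 27113/44.
6³ = 216 falls short of 27113/44 but 6⁴ = 1296 reaches it, so n = 4.

4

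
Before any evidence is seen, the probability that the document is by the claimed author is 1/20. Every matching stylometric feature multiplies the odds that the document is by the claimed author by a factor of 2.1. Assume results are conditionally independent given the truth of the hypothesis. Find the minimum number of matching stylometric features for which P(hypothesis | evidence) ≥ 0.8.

6

Prior odds: 0.05 ÷ 0.95 = 1/19.
Likelihood ratio per matching stylometric feature = 2.1.
Target posterior odds = 0.8/0.2 = 4.
Require 2.1ⁿ ≥ 4 ÷ (1/19) = 76.
2.1⁵ = 4084101/100000 falls short of 76 but 2.1⁶ = 85766121/1000000 reaches it, so n = 6.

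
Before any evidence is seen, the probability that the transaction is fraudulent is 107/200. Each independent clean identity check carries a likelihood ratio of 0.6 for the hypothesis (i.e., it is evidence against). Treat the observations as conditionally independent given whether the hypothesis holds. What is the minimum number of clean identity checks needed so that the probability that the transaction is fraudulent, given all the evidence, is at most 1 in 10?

5

Prior odds: 0.535 ÷ 0.465 = 107/93.
Likelihood ratio per clean identity check = 0.6.
Target odds: 0.1 ÷ 0.9 = 1/9.
Require 0.6ⁿ ≤ 1/9 ÷ (107/93) = 31/321.
0.6⁴ = 0.1296 is still above 31/321 but 0.6⁵ = 0.07776 is at or below it, so n = 5.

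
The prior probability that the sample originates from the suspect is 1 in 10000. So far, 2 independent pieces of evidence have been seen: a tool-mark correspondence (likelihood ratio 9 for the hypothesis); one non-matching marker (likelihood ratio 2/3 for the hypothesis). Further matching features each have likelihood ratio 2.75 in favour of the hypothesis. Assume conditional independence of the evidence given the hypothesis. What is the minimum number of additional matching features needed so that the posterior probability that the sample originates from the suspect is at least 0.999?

Prior odds = 0.0001/0.9999 = 1/9999.
Combined Bayes factor of the evidence already in hand = 9 × (2/3) = 6.
Odds after that evidence = (1/9999) × 6 = 2/3333.
Target odds = 0.999/0.001 = 999.
Need 2.75ⁿ ≥ 999 ÷ (2/3333) = 1664833.5.
2.75¹⁴ ≈1.41468e+06 falls short of 1664833.5 but 2.75¹⁵ ≈3.89037e+06 reaches it, so n = 15.

15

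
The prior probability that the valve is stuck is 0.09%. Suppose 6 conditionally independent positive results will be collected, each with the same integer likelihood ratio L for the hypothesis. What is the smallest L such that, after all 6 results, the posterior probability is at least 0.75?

Prior odds = 0.0009/0.9991 = 9/9991.
Target odds = 0.75/0.25 = 3.
Need L⁶ ≥ 3 ÷ (9/9991) = 9991/3.
3⁶ = 729 < 9991/3 ≤ 4096 = 4⁶, so L = 4.

4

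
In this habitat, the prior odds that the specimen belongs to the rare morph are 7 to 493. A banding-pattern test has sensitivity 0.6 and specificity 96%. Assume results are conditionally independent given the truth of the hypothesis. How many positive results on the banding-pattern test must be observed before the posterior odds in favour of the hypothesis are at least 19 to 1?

Prior odds = 7/493.
False-positive rate = 1 − 0.96 = 0.04; likelihood ratio of a positive = 0.6/0.04 = 15.
Target odds = 19.
Require 15ⁿ ≥ 19 ÷ (7/493) = 9367/7.
15² = 225 falls short of 9367/7 but 15³ = 3375 reaches it, so n = 3.

3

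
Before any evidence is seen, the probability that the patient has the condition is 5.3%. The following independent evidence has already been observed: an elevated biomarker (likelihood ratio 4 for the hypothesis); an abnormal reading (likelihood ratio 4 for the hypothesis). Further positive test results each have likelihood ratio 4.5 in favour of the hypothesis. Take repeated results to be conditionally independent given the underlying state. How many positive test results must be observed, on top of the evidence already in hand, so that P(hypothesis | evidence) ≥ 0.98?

3

Prior odds = 0.053/0.947 = 53/947.
Combined Bayes factor of the evidence already in hand = 4 × 4 = 16.
Odds after that evidence = (53/947) × 16 = 848/947.
Target odds = 0.98/0.02 = 49.
Need 4.5ⁿ ≥ 49 ÷ (848/947) = 46403/848.
4.5² = 20.25 falls short of 46403/848 but 4.5³ = 91.125 reaches it, so n = 3.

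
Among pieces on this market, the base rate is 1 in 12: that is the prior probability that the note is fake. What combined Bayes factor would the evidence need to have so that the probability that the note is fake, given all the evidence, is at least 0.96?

Prior odds = (1/12)/(11/12) = 1/11.
Target odds = 0.96/0.04 = 24.
Required Bayes factor = 24 ÷ (1/11) = 264.

264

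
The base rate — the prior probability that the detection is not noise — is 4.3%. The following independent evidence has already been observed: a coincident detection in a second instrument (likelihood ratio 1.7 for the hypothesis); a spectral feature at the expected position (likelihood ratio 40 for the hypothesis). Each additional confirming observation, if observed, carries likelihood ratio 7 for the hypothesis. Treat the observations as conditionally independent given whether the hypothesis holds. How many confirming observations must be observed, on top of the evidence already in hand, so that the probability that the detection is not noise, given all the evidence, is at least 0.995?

3

Prior odds = 0.043/0.957 = 43/957.
Combined Bayes factor of the evidence already in hand = 1.7 × 40 = 68.
Odds after that evidence = (43/957) × 68 = 2924/957.
Target odds = 0.995/0.005 = 199.
Need 7ⁿ ≥ 199 ÷ (2924/957) = 190443/2924.
7² = 49 falls short of 190443/2924 but 7³ = 343 reaches it, so n = 3.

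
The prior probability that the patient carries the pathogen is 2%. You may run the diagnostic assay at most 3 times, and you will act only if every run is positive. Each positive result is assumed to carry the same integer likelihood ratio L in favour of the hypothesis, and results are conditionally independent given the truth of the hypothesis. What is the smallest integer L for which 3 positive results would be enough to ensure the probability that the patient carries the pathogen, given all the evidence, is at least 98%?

Prior odds = 0.02/0.98 = 1/49.
Target odds = 0.98/0.02 = 49.
Need L³ ≥ 49 ÷ (1/49) = 2401.
13³ = 2197 < 2401 ≤ 2744 = 14³, so L = 14.

14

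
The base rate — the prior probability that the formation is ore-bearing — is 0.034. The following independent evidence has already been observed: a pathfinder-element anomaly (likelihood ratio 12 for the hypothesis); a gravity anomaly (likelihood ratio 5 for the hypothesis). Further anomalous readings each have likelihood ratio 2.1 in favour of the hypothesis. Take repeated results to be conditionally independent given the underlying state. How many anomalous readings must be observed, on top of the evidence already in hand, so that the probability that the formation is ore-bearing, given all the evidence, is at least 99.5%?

7

Prior odds = 0.034/0.966 = 17/483.
Combined Bayes factor of the evidence already in hand = 12 × 5 = 60.
Odds after that evidence = (17/483) × 60 = 340/161.
Target odds = 0.995/0.005 = 199.
Need 2.1ⁿ ≥ 199 ÷ (340/161) = 32039/340.
2.1⁶ = 85766121/1000000 falls short of 32039/340 but 2.1⁷ ≈180.109 reaches it, so n = 7.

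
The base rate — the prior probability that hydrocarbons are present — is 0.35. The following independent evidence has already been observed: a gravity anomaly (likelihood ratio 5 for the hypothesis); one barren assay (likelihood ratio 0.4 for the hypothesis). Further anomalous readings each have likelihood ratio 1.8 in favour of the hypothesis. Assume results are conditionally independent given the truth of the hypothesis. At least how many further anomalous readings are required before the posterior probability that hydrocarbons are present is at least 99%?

Prior odds = 0.35/0.65 = 7/13.
Combined Bayes factor of the evidence already in hand = 5 × 0.4 = 2.
Odds after that evidence = (7/13) × 2 = 14/13.
Target odds = 0.99/0.01 = 99.
Need 1.8ⁿ ≥ 99 ÷ (14/13) = 1287/14.
1.8⁷ = 4782969/78125 falls short of 1287/14 but 1.8⁸ = 43046721/390625 reaches it, so n = 8.

8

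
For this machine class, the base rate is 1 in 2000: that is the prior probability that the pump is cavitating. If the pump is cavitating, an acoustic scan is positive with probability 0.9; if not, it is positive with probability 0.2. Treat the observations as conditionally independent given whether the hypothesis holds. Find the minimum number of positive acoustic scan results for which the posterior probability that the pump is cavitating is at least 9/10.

7

Prior odds = 0.0005/0.9995 = 1/1999.
Likelihood ratio of a positive = 0.9/0.2 = 4.5.
Target posterior odds = 0.9/0.1 = 9.
Require 4.5ⁿ ≥ 9 ÷ (1/1999) = 17991.
4.5⁶ = 8303.765625 falls short of 17991 but 4.5⁷ = 4782969/128 reaches it, so n = 7.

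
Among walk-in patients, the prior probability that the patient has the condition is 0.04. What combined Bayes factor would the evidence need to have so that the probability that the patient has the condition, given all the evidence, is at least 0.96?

576

Prior odds = 0.04/0.96 = 1/24.
Target odds = 0.96/0.04 = 24.
Required Bayes factor = 24 ÷ (1/24) = 576.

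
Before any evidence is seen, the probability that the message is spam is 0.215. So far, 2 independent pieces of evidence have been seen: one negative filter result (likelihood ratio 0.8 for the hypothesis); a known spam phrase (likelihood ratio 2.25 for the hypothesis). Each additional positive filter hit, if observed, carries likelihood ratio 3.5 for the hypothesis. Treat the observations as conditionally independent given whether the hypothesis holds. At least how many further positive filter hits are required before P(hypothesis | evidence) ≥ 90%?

Prior odds = 0.215/0.785 = 43/157.
Combined Bayes factor of the evidence already in hand = 0.8 × 2.25 = 1.8.
Odds after that evidence = (43/157) × 1.8 = 387/785.
Target odds = 0.9/0.1 = 9.
Need 3.5ⁿ ≥ 9 ÷ (387/785) = 785/43.
3.5² = 12.25 falls short of 785/43 but 3.5³ = 42.875 reaches it, so n = 3.

3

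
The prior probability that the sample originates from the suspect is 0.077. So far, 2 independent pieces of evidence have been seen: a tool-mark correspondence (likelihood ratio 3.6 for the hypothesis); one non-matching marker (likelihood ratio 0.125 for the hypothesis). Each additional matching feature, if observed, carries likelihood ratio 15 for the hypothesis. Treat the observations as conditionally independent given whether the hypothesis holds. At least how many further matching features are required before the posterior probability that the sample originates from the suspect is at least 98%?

3

Prior odds = 0.077/0.923 = 77/923.
Combined Bayes factor of the evidence already in hand = 3.6 × 0.125 = 0.45.
Odds after that evidence = (77/923) × 0.45 = 693/18460.
Target odds = 0.98/0.02 = 49.
Need 15ⁿ ≥ 49 ÷ (693/18460) = 129220/99.
15² = 225 falls short of 129220/99 but 15³ = 3375 reaches it, so n = 3.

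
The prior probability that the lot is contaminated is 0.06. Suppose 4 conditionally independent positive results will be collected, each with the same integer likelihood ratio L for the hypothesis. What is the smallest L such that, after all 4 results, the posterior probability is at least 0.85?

4

Prior odds = 0.06/0.94 = 3/47.
Target odds = 0.85/0.15 = 17/3.
Need L⁴ ≥ 17/3 ÷ (3/47) = 799/9.
3⁴ = 81 < 799/9 ≤ 256 = 4⁴, so L = 4.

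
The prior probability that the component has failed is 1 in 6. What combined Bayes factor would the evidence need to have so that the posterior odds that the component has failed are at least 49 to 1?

Prior odds = (1/6)/(5/6) = 0.2.
Target odds = 49.
Required Bayes factor = 49 ÷ 0.2 = 245.

245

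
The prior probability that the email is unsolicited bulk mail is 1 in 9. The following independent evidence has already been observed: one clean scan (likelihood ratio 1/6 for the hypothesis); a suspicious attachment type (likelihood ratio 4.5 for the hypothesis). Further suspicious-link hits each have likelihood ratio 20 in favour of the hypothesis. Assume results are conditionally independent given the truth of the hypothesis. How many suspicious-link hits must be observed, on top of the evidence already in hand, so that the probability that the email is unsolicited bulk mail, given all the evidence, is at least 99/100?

Prior odds = (1/9)/(8/9) = 0.125.
Combined Bayes factor of the evidence already in hand = (1/6) × 4.5 = 0.75.
Odds after that evidence = 0.125 × 0.75 = 0.09375.
Target odds = 0.99/0.01 = 99.
Need 20ⁿ ≥ 99 ÷ 0.09375 = 1056.
20² = 400 falls short of 1056 but 20³ = 8000 reaches it, so n = 3.

3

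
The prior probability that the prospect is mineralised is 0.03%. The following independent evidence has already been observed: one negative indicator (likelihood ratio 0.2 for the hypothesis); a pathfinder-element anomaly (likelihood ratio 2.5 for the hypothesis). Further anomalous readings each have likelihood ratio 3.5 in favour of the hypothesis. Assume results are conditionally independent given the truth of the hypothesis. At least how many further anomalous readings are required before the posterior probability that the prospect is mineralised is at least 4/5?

9

Prior odds = 0.0003/0.9997 = 3/9997.
Combined Bayes factor of the evidence already in hand = 0.2 × 2.5 = 0.5.
Odds after that evidence = (3/9997) × 0.5 = 3/19994.
Target odds = 0.8/0.2 = 4.
Need 3.5ⁿ ≥ 4 ÷ (3/19994) = 79976/3.
3.5⁸ = 5764801/256 falls short of 79976/3 but 3.5⁹ = 40353607/512 reaches it, so n = 9.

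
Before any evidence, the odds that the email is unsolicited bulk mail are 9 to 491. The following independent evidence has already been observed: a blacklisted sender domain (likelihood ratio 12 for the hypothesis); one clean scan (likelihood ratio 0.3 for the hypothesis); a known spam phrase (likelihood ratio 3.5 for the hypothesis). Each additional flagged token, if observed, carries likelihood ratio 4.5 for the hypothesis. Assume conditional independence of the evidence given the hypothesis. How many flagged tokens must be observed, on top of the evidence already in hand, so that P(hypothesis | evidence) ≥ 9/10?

Prior odds = 9/491.
Combined Bayes factor of the evidence already in hand = 12 × 0.3 × 3.5 = 12.6.
Odds after that evidence = (9/491) × 12.6 = 567/2455.
Target odds = 0.9/0.1 = 9.
Need 4.5ⁿ ≥ 9 ÷ (567/2455) = 2455/63.
4.5² = 20.25 falls short of 2455/63 but 4.5³ = 91.125 reaches it, so n = 3.

3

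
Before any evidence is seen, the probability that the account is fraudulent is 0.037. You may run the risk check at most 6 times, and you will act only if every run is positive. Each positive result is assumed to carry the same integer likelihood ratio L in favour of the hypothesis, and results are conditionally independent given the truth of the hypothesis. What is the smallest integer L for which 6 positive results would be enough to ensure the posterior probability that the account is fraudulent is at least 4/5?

3

Prior odds = 0.037/0.963 = 37/963.
Target odds = 0.8/0.2 = 4.
Need L⁶ ≥ 4 ÷ (37/963) = 3852/37.
2⁶ = 64 < 3852/37 ≤ 729 = 3⁶, so L = 3.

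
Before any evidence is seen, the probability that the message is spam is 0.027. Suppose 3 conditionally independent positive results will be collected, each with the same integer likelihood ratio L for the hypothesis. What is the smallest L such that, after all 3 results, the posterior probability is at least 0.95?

Prior odds = 0.027/0.973 = 27/973.
Target odds = 0.95/0.05 = 19.
Need L³ ≥ 19 ÷ (27/973) = 18487/27.
8³ = 512 < 18487/27 ≤ 729 = 9³, so L = 9.

9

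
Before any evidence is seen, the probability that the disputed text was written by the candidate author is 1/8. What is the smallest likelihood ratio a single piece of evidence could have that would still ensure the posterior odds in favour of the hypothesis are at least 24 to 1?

168

Prior odds = 0.125/0.875 = 1/7.
Target odds = 24.
Required Bayes factor = 24 ÷ (1/7) = 168.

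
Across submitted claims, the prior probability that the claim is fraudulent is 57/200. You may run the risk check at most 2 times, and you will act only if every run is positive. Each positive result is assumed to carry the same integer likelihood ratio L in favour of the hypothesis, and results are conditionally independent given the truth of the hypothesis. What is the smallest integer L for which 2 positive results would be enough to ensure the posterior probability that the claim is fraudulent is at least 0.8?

Prior odds = 0.285/0.715 = 57/143.
Target odds = 0.8/0.2 = 4.
Need L² ≥ 4 ÷ (57/143) = 572/57.
3² = 9 < 572/57 ≤ 16 = 4², so L = 4.

4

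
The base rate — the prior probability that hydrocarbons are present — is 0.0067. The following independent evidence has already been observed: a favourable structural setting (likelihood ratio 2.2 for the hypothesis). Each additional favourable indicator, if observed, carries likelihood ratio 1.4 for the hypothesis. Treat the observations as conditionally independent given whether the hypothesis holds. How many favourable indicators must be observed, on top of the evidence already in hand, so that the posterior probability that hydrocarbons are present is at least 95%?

Prior odds = 0.0067/0.9933 = 67/9933.
Bayes factor of the evidence already in hand = 2.2.
Odds after that evidence = (67/9933) × 2.2 = 67/4515.
Target odds = 0.95/0.05 = 19.
Need 1.4ⁿ ≥ 19 ÷ (67/4515) = 85785/67.
1.4²¹ ≈1171.36 falls short of 85785/67 but 1.4²² ≈1639.9 reaches it, so n = 22.

22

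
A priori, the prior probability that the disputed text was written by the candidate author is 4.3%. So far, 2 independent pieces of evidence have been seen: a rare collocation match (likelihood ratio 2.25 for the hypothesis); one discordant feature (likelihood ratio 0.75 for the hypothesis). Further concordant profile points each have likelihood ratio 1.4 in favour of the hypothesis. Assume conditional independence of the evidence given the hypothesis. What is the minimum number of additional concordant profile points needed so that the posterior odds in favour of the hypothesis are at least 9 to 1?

Prior odds = 0.043/0.957 = 43/957.
Combined Bayes factor of the evidence already in hand = 2.25 × 0.75 = 1.6875.
Odds after that evidence = (43/957) × 1.6875 = 387/5104.
Target odds = 9.
Need 1.4ⁿ ≥ 9 ÷ (387/5104) = 5104/43.
1.4¹⁴ ≈111.12 falls short of 5104/43 but 1.4¹⁵ ≈155.568 reaches it, so n = 15.

15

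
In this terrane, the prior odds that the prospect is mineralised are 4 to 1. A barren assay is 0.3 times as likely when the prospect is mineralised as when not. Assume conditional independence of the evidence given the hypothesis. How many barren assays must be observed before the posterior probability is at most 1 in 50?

5

Prior odds = 4.
Likelihood ratio per barren assay = 0.3.
Target posterior odds = 0.02/0.98 = 1/49.
Need 4 × 0.3ⁿ ≤ 1/49, i.e. 0.3ⁿ ≤ 1/196.
0.3⁴ = 0.0081 is still above 1/196 but 0.3⁵ = 243/100000 is at or below it, so n = 5.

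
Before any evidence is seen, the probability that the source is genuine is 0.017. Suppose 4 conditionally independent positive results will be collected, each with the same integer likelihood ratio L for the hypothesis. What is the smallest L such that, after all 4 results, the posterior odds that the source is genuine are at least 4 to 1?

4

Prior odds = 0.017/0.983 = 17/983.
Target odds = 4.
Need L⁴ ≥ 4 ÷ (17/983) = 3932/17.
3⁴ = 81 < 3932/17 ≤ 256 = 4⁴, so L = 4.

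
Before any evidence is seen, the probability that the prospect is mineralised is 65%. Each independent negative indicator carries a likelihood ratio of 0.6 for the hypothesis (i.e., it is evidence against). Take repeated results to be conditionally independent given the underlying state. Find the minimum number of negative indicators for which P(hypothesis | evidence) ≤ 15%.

5

Prior odds = 0.65/0.35 = 13/7.
Likelihood ratio per negative indicator = 0.6.
Target posterior odds = 0.15/0.85 = 3/17.
Require 0.6ⁿ ≤ 3/17 ÷ (13/7) = 21/221.
0.6⁴ = 0.1296 is still above 21/221 but 0.6⁵ = 0.07776 is at or below it, so n = 5.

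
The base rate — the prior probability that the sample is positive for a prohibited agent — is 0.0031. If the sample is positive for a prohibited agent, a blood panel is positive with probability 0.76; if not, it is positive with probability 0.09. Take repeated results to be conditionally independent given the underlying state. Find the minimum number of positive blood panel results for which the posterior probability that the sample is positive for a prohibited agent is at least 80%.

4

Prior odds = 0.0031/0.9969 = 31/9969.
Likelihood ratio of a positive = 0.76/0.09 = 76/9.
Target odds: 0.8 ÷ 0.2 = 4.
Need (31/9969) × (76/9)ⁿ ≥ 4, i.e. (76/9)ⁿ ≥ 39876/31.
(76/9)³ = 438976/729 falls short of 39876/31 but (76/9)⁴ = 33362176/6561 reaches it, so n = 4.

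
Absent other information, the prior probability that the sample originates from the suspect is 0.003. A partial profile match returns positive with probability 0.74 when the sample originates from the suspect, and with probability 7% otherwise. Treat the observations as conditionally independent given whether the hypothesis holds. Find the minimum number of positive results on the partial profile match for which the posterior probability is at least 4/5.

4

Prior odds = 0.003/0.997 = 3/997.
Likelihood ratio of a positive result = 0.74/0.07 = 74/7.
Target odds: 0.8 ÷ 0.2 = 4.
Need (3/997) × (74/7)ⁿ ≥ 4, i.e. (74/7)ⁿ ≥ 3988/3.
(74/7)³ = 405224/343 falls short of 3988/3 but (74/7)⁴ = 29986576/2401 reaches it, so n = 4.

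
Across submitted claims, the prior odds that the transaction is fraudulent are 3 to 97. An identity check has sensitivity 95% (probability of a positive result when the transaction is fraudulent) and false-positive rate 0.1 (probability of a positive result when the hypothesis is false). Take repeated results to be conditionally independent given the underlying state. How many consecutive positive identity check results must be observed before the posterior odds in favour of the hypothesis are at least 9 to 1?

3

Prior odds = 3/97.
Likelihood ratio of a positive result = 0.95/0.1 = 9.5.
Target odds = 9.
Require 9.5ⁿ ≥ 9 ÷ (3/97) = 291.
9.5² = 90.25 falls short of 291 but 9.5³ = 857.375 reaches it, so n = 3.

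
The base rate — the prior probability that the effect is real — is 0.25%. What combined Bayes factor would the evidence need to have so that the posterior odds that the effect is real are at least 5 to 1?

Prior odds = 0.0025/0.9975 = 1/399.
Target odds = 5.
Required Bayes factor = 5 ÷ (1/399) = 1995.

1995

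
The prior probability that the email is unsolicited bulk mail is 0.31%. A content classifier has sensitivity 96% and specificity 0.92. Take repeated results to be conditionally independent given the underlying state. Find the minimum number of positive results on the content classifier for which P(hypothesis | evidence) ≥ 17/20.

4

Prior odds = 0.0031/0.9969 = 31/9969.
False-positive rate = 1 − 0.92 = 0.08; likelihood ratio of a positive = 0.96/0.08 = 12.
Target posterior odds = 0.85/0.15 = 17/3.
Need (31/9969) × 12ⁿ ≥ 17/3, i.e. 12ⁿ ≥ 56491/31.
12³ = 1728 falls short of 56491/31 but 12⁴ = 20736 reaches it, so n = 4.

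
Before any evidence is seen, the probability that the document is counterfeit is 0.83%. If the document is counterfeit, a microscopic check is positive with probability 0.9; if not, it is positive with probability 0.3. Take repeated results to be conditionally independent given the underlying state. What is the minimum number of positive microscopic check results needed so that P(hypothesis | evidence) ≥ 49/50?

Prior odds = 0.0083/0.9917 = 83/9917.
Likelihood ratio of a positive = 0.9/0.3 = 3.
Target odds: 0.98 ÷ 0.02 = 49.
Need (83/9917) × 3ⁿ ≥ 49, i.e. 3ⁿ ≥ 485933/83.
3⁷ = 2187 falls short of 485933/83 but 3⁸ = 6561 reaches it, so n = 8.

8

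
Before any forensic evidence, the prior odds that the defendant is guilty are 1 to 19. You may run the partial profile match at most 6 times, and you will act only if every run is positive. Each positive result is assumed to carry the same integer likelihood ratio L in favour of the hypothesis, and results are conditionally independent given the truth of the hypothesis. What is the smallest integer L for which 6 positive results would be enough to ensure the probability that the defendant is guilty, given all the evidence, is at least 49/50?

4

Prior odds = 1/19.
Target odds = 0.98/0.02 = 49.
Need L⁶ ≥ 49 ÷ (1/19) = 931.
3⁶ = 729 < 931 ≤ 4096 = 4⁶, so L = 4.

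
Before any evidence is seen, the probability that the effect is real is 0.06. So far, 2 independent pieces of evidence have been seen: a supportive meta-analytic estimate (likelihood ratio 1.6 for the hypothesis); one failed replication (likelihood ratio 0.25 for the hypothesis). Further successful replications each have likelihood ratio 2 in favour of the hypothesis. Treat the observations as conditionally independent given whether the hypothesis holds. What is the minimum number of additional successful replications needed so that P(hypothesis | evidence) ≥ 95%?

10

Prior odds = 0.06/0.94 = 3/47.
Combined Bayes factor of the evidence already in hand = 1.6 × 0.25 = 0.4.
Odds after that evidence = (3/47) × 0.4 = 6/235.
Target odds = 0.95/0.05 = 19.
Need 2ⁿ ≥ 19 ÷ (6/235) = 4465/6.
2⁹ = 512 falls short of 4465/6 but 2¹⁰ = 1024 reaches it, so n = 10.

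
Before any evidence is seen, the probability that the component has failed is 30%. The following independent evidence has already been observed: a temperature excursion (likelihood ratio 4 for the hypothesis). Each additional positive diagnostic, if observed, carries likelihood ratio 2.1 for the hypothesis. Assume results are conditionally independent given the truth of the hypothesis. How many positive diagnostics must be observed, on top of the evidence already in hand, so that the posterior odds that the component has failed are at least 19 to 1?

Prior odds = 0.3/0.7 = 3/7.
Bayes factor of the evidence already in hand = 4.
Odds after that evidence = (3/7) × 4 = 12/7.
Target odds = 19.
Need 2.1ⁿ ≥ 19 ÷ (12/7) = 133/12.
2.1³ = 9.261 falls short of 133/12 but 2.1⁴ = 19.4481 reaches it, so n = 4.

4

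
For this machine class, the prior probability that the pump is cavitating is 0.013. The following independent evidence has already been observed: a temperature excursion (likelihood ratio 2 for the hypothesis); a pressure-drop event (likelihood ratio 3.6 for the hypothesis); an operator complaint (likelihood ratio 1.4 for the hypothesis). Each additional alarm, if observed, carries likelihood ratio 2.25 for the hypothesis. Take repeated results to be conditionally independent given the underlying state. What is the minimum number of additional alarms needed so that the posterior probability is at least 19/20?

Prior odds = 0.013/0.987 = 13/987.
Combined Bayes factor of the evidence already in hand = 2 × 3.6 × 1.4 = 10.08.
Odds after that evidence = (13/987) × 10.08 = 156/1175.
Target odds = 0.95/0.05 = 19.
Need 2.25ⁿ ≥ 19 ÷ (156/1175) = 22325/156.
2.25⁶ = 531441/4096 falls short of 22325/156 but 2.25⁷ = 4782969/16384 reaches it, so n = 7.

7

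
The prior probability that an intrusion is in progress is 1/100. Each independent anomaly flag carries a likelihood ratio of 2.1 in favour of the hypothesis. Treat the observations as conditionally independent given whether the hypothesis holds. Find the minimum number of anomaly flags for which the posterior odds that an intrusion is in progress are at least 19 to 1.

11

Prior odds: 0.01 ÷ 0.99 = 1/99.
Likelihood ratio per anomaly flag = 2.1.
Target odds = 19.
Need (1/99) × 2.1ⁿ ≥ 19, i.e. 2.1ⁿ ≥ 1881.
2.1¹⁰ ≈1667.99 falls short of 1881 but 2.1¹¹ ≈3502.78 reaches it, so n = 11.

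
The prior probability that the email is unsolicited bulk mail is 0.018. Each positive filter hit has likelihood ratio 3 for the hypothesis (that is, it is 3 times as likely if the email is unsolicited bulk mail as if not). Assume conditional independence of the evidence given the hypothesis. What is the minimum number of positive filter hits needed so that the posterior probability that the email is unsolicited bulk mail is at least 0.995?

9

Prior odds: 0.018 ÷ 0.982 = 9/491.
Likelihood ratio per positive filter hit = 3.
Target posterior odds = 0.995/0.005 = 199.
Need (9/491) × 3ⁿ ≥ 199, i.e. 3ⁿ ≥ 97709/9.
3⁸ = 6561 falls short of 97709/9 but 3⁹ = 19683 reaches it, so n = 9.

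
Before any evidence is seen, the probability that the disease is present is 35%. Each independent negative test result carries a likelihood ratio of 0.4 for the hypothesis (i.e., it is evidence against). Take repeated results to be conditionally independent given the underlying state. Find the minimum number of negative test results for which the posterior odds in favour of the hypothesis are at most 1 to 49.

4

Prior odds: 0.35 ÷ 0.65 = 7/13.
Likelihood ratio per negative test result = 0.4.
Target odds = 1/49.
Require 0.4ⁿ ≤ 1/49 ÷ (7/13) = 13/343.
0.4³ = 0.064 is still above 13/343 but 0.4⁴ = 0.0256 is at or below it, so n = 4.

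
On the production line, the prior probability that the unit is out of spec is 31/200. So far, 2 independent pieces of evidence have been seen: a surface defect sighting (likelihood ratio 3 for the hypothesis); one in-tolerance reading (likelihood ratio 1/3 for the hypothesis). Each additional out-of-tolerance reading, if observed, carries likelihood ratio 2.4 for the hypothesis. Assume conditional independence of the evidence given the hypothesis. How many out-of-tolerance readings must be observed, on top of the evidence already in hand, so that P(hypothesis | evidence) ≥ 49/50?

7

Prior odds = 0.155/0.845 = 31/169.
Combined Bayes factor of the evidence already in hand = 3 × (1/3) = 1.
Odds after that evidence = (31/169) × 1 = 31/169.
Target odds = 0.98/0.02 = 49.
Need 2.4ⁿ ≥ 49 ÷ (31/169) = 8281/31.
2.4⁶ = 2985984/15625 falls short of 8281/31 but 2.4⁷ = 35831808/78125 reaches it, so n = 7.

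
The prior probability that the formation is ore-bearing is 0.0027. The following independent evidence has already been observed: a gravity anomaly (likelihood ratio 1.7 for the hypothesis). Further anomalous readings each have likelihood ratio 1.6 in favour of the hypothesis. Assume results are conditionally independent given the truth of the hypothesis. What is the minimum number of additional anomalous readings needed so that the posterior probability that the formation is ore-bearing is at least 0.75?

Prior odds = 0.0027/0.9973 = 27/9973.
Bayes factor of the evidence already in hand = 1.7.
Odds after that evidence = (27/9973) × 1.7 = 459/99730.
Target odds = 0.75/0.25 = 3.
Need 1.6ⁿ ≥ 3 ÷ (459/99730) = 99730/153.
1.6¹³ ≈450.36 falls short of 99730/153 but 1.6¹⁴ ≈720.576 reaches it, so n = 14.

14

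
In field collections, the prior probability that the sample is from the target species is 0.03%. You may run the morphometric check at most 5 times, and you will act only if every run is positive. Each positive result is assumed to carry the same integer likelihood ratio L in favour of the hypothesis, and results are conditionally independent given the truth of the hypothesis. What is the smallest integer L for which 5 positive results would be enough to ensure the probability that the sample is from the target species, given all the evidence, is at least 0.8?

Prior odds = 0.0003/0.9997 = 3/9997.
Target odds = 0.8/0.2 = 4.
Need L⁵ ≥ 4 ÷ (3/9997) = 39988/3.
6⁵ = 7776 < 39988/3 ≤ 16807 = 7⁵, so L = 7.

7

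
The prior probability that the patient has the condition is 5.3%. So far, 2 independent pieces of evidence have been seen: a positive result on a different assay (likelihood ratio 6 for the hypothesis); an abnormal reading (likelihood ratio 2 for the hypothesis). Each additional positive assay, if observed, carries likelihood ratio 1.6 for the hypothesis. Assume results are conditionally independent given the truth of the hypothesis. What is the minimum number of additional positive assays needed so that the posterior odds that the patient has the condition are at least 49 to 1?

10

Prior odds = 0.053/0.947 = 53/947.
Combined Bayes factor of the evidence already in hand = 6 × 2 = 12.
Odds after that evidence = (53/947) × 12 = 636/947.
Target odds = 49.
Need 1.6ⁿ ≥ 49 ÷ (636/947) = 46403/636.
1.6⁹ = 134217728/1953125 falls short of 46403/636 but 1.6¹⁰ ≈109.951 reaches it, so n = 10.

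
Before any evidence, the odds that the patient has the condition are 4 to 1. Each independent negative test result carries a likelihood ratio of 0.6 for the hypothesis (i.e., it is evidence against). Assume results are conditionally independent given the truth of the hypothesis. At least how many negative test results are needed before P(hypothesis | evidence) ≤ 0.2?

6

Prior odds = 4.
Likelihood ratio per negative test result = 0.6.
Target posterior odds = 0.2/0.8 = 0.25.
Require 0.6ⁿ ≤ 0.25 ÷ 4 = 0.0625.
0.6⁵ = 0.07776 is still above 0.0625 but 0.6⁶ = 729/15625 is at or below it, so n = 6.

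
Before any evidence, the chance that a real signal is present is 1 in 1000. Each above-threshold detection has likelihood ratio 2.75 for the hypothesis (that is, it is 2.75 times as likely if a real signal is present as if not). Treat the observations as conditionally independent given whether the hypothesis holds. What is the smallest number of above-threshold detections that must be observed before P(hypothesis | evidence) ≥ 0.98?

Prior odds: 0.001 ÷ 0.999 = 1/999.
Likelihood ratio per above-threshold detection = 2.75.
Target odds: 0.98 ÷ 0.02 = 49.
Require 2.75ⁿ ≥ 49 ÷ (1/999) = 48951.
2.75¹⁰ ≈24735.9 falls short of 48951 but 2.75¹¹ ≈68023.6 reaches it, so n = 11.

11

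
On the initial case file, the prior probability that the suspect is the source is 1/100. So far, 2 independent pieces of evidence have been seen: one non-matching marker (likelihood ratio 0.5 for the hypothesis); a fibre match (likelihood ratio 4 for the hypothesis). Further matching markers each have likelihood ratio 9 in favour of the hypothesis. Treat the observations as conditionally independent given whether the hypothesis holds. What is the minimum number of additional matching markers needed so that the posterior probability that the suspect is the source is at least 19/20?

4

Prior odds = 0.01/0.99 = 1/99.
Combined Bayes factor of the evidence already in hand = 0.5 × 4 = 2.
Odds after that evidence = (1/99) × 2 = 2/99.
Target odds = 0.95/0.05 = 19.
Need 9ⁿ ≥ 19 ÷ (2/99) = 940.5.
9³ = 729 falls short of 940.5 but 9⁴ = 6561 reaches it, so n = 4.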